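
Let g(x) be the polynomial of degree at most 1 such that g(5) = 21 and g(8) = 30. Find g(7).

Write g(x) = ax + b. Substituting each data point gives a linear system:
  5a + b = 21
  8a + b = 30
Solving the system yields a = 3, b = 6.
So g(x) = 3x + 6.
Then g(7) = 27.

27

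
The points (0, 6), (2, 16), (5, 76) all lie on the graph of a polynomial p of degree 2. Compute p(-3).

Write p(s) = as^2 + bs + c. Substituting each data point gives a linear system:
  c = 6
  4a + 2b + c = 16
  25a + 5b + c = 76
Solving the system yields a = 3, b = -1, c = 6.
So p(s) = 3s^2 - s + 6.
Then p(-3) = 36.

36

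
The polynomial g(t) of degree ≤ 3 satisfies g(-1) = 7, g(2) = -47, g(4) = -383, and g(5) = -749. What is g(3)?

-161

Write g(t) = at^3 + bt^2 + ct + d. Substituting each data point gives a linear system:
  -a + b - c + d = 7
  8a + 4b + 2c + d = -47
  64a + 16b + 4c + d = -383
  125a + 25b + 5c + d = -749
Solving the system yields a = -6, b = 0, c = 0, d = 1.
So g(t) = -6t^3 + 1.
Then g(3) = -161.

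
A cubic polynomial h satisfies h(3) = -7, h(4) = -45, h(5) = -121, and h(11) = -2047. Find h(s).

Using the Lagrange interpolation formula with nodes 3, 4, 5, 11:
  L_0(s) = (s - 4)(s - 5)(s - 11) / -16
  L_1(s) = (s - 3)(s - 5)(s - 11) / 7
  L_2(s) = (s - 3)(s - 4)(s - 11) / -12
  L_3(s) = (s - 3)(s - 4)(s - 5) / 336
Then h(s) = -7·L_0(s) - 45·L_1(s) - 121·L_2(s) - 2047·L_3(s).
Expanding and collecting terms gives h(s) = -2s^3 + 5s^2 + s - 1.
Check: h(5) = -121. ✓

h(s) = -2s^3 + 5s^2 + s - 1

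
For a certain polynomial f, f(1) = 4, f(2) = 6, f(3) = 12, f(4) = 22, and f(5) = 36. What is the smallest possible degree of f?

2

Forward differences of the values at u = 1, 2, 3, 4, 5:
  f  : 4  6  12  22  36
  Δ  : 2  6  10  14
  Δ^2: 4  4  4
  Δ^3: 0  0
  Δ^4: 0
The second differences are constant (4) and nonzero, while all higher differences vanish, so the minimal degree is 2.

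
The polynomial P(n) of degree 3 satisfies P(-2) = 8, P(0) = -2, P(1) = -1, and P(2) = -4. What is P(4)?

Using the Lagrange interpolation formula with nodes -2, 0, 1, 2:
  L_0(n) = n(n - 1)(n - 2) / -24
  L_1(n) = (n + 2)(n - 1)(n - 2) / 4
  L_2(n) = (n + 2)n(n - 2) / -3
  L_3(n) = (n + 2)n(n - 1) / 8
Then P(n) = 8·L_0(n) - 2·L_1(n) - 1·L_2(n) - 4·L_3(n).
Expanding and collecting terms gives P(n) = -n³ + n² + n - 2.
Evaluating at n = 4: P(4) = -46.

-46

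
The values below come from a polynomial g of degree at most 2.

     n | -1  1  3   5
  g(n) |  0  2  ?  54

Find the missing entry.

On equispaced nodes a degree-2 polynomial has vanishing third forward difference, so
  - g(-1) + 3·g(1) - 3·g(3) + g(5) = 0.
Substituting the known values and solving for g(3):
  -3·g(3) = -60
  g(3) = 20.

20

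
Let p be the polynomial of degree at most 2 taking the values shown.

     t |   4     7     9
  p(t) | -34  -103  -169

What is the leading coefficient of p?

Write p(t) = at^2 + bt + c. Substituting each data point gives a linear system:
  16a + 4b + c = -34
  49a + 7b + c = -103
  81a + 9b + c = -169
Solving the system yields a = -2, b = -1, c = 2.
So p(t) = -2t² - t + 2.
The leading coefficient is -2.

-2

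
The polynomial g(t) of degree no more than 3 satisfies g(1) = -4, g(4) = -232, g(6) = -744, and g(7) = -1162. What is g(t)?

Write g(t) = at^3 + bt^2 + ct + d. Substituting each data point gives a linear system:
  a + b + c + d = -4
  64a + 16b + 4c + d = -232
  216a + 36b + 6c + d = -744
  343a + 49b + 7c + d = -1162
Solving the system yields a = -3, b = -3, c = 2, d = 0.
So g(t) = -3t^3 - 3t^2 + 2t.
Check: g(4) = -232. ✓

g(t) = -3t^3 - 3t^2 + 2t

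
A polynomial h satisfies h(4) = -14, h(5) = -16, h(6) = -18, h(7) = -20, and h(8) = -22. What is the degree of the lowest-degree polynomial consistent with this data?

Forward differences of the values at u = 4, 5, 6, 7, 8:
  h  : -14  -16  -18  -20  -22
  Δ  : -2  -2  -2  -2
  Δ^2: 0  0  0
  Δ^3: 0  0
  Δ^4: 0
The first differences are constant (-2) and nonzero, while all higher differences vanish, so the minimal degree is 1.

1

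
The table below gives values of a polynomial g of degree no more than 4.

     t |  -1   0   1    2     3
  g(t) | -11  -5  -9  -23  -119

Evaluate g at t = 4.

-441

Forward differences of the values at t = -1, 0, 1, 2, 3:
  g  : -11  -5  -9  -23  -119
  Δ  : 6  -4  -14  -96
  Δ^2: -10  -10  -82
  Δ^3: 0  -72
  Δ^4: -72
The fourth differences are constant, confirming degree 4.
Interpolating (Newton forward form) and evaluating at t = 4 gives g(4) = -441.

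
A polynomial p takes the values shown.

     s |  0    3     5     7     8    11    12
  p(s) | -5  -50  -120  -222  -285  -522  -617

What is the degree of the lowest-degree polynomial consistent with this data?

2

Divided differences on the nodes 0, 3, 5, 7, 8, 11, 12:
  order 0: -5  -50  -120  -222  -285  -522  -617
  order 1: -15  -35  -51  -63  -79  -95
  order 2: -4  -4  -4  -4  -4
  order 3: 0  0  0  0
  order 4: 0  0  0
  order 5: 0  0
  order 6: 0
The order-2 divided differences are all -4 (nonzero) and every higher order vanishes, so the data lies on a polynomial of degree exactly 2.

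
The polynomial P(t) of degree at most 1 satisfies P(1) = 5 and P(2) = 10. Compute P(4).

20

Using the Lagrange interpolation formula with nodes 1, 2:
  L_0(t) = (t - 2) / -1
  L_1(t) = (t - 1) / 1
Then P(t) = 5·L_0(t) + 10·L_1(t).
Expanding and collecting terms gives P(t) = 5t.
Evaluating at t = 4: P(4) = 20.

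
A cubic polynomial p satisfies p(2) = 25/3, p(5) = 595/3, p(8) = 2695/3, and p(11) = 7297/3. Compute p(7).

1765/3

Forward differences of the values at s = 2, 5, 8, 11:
  p  : 25/3  595/3  2695/3  7297/3
  Δ  : 190  700  1534
  Δ^2: 510  834
  Δ^3: 324
The third differences are constant, confirming degree 3.
Interpolating (Newton forward form) and evaluating at s = 7 gives p(7) = 1765/3.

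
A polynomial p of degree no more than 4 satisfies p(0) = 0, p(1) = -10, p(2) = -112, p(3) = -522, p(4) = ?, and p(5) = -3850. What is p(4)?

The 5 known points determine the degree-4 polynomial uniquely.
Write p(n) = an^4 + bn^3 + cn^2 + dn + e. Substituting each data point gives a linear system:
  e = 0
  a + b + c + d + e = -10
  16a + 8b + 4c + 2d + e = -112
  81a + 27b + 9c + 3d + e = -522
  625a + 125b + 25c + 5d + e = -3850
Solving the system yields a = -6, b = 0, c = -4, d = 0, e = 0.
So p(n) = -6n^4 - 4n^2.
Then p(4) = -1600.

-1600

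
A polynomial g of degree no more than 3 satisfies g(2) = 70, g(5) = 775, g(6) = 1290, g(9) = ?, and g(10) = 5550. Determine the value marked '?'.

The 4 known points determine the degree-3 polynomial uniquely.
Write g(s) = as^3 + bs^2 + cs + d. Substituting each data point gives a linear system:
  8a + 4b + 2c + d = 70
  125a + 25b + 5c + d = 775
  216a + 36b + 6c + d = 1290
  1000a + 100b + 10c + d = 5550
Solving the system yields a = 5, b = 5, c = 5, d = 0.
So g(s) = 5s^3 + 5s^2 + 5s.
Then g(9) = 4095.

4095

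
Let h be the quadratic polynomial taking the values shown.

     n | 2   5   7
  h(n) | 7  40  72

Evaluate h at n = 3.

16

Write h(n) = an^2 + bn + c. Substituting each data point gives a linear system:
  4a + 2b + c = 7
  25a + 5b + c = 40
  49a + 7b + c = 72
Solving the system yields a = 1, b = 4, c = -5.
So h(n) = n² + 4n - 5.
Then h(3) = 16.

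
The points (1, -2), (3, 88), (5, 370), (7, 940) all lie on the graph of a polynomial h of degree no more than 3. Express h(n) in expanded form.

h(n) = 2n^3 + 6n^2 - 5n - 5

Write h(n) = an^3 + bn^2 + cn + d. Substituting each data point gives a linear system:
  a + b + c + d = -2
  27a + 9b + 3c + d = 88
  125a + 25b + 5c + d = 370
  343a + 49b + 7c + d = 940
Solving the system yields a = 2, b = 6, c = -5, d = -5.
So h(n) = 2n^3 + 6n^2 - 5n - 5.
Check: h(5) = 370. ✓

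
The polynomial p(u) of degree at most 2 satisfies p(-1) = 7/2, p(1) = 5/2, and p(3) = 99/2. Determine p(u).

p(u) = 6u^2 - (1/2)u - 3

Write p(u) = au^2 + bu + c. Substituting each data point gives a linear system:
  a - b + c = 7/2
  a + b + c = 5/2
  9a + 3b + c = 99/2
Solving the system yields a = 6, b = -1/2, c = -3.
So p(u) = 6u^2 - (1/2)u - 3.
Check: p(3) = 99/2. ✓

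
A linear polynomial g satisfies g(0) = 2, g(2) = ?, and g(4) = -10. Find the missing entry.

-4

On equispaced nodes a degree-1 polynomial has vanishing second forward difference, so
  g(0) - 2·g(2) + g(4) = 0.
Substituting the known values and solving for g(2):
  -2·g(2) = 8
  g(2) = -4.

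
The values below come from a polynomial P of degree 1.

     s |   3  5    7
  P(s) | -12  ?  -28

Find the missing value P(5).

-20

The 2 known points determine the degree-1 polynomial uniquely.
Write P(s) = as + b. Substituting each data point gives a linear system:
  3a + b = -12
  7a + b = -28
Solving the system yields a = -4, b = 0.
So P(s) = -4s.
Then P(5) = -20.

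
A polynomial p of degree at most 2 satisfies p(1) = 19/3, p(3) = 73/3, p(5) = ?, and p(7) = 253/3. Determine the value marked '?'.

151/3

The 3 known points determine the degree-2 polynomial uniquely.
Write p(u) = au^2 + bu + c. Substituting each data point gives a linear system:
  a + b + c = 19/3
  9a + 3b + c = 73/3
  49a + 7b + c = 253/3
Solving the system yields a = 1, b = 5, c = 1/3.
So p(u) = u² + 5u + 1/3.
Then p(5) = 151/3.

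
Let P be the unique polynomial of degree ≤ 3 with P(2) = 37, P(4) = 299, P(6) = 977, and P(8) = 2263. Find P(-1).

Write P(n) = an^3 + bn^2 + cn + d. Substituting each data point gives a linear system:
  8a + 4b + 2c + d = 37
  64a + 16b + 4c + d = 299
  216a + 36b + 6c + d = 977
  512a + 64b + 8c + d = 2263
Solving the system yields a = 4, b = 4, c = -5, d = -1.
So P(n) = 4n³ + 4n² - 5n - 1.
Then P(-1) = 4.

4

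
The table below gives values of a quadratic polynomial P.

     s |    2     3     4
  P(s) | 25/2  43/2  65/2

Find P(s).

Using the Lagrange interpolation formula with nodes 2, 3, 4:
  L_0(s) = (s - 3)(s - 4) / 2
  L_1(s) = (s - 2)(s - 4) / -1
  L_2(s) = (s - 2)(s - 3) / 2
Then P(s) = 25/2·L_0(s) + 43/2·L_1(s) + 65/2·L_2(s).
Expanding and collecting terms gives P(s) = s² + 4s + 1/2.
Check: P(2) = 25/2. ✓

P(s) = s^2 + 4s + 1/2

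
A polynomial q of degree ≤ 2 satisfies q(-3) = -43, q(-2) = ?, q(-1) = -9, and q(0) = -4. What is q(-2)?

-22

On equispaced nodes a degree-2 polynomial has vanishing third forward difference, so
  - q(-3) + 3·q(-2) - 3·q(-1) + q(0) = 0.
Substituting the known values and solving for q(-2):
  3·q(-2) = -66
  q(-2) = -22.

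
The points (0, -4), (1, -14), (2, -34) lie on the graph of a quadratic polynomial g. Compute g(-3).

Write g(t) = at^2 + bt + c. Substituting each data point gives a linear system:
  c = -4
  a + b + c = -14
  4a + 2b + c = -34
Solving the system yields a = -5, b = -5, c = -4.
So g(t) = -5t² - 5t - 4.
Then g(-3) = -34.

-34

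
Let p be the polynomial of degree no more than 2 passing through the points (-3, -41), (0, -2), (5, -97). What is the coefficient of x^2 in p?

Write p(x) = ax^2 + bx + c. Substituting each data point gives a linear system:
  9a - 3b + c = -41
  c = -2
  25a + 5b + c = -97
Solving the system yields a = -4, b = 1, c = -2.
So p(x) = -4x^2 + x - 2.
The leading coefficient is -4.

-4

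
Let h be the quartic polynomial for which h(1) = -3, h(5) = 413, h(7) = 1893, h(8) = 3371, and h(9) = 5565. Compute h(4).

Write h(x) = ax^4 + bx^3 + cx^2 + dx + e. Substituting each data point gives a linear system:
  a + b + c + d + e = -3
  625a + 125b + 25c + 5d + e = 413
  2401a + 343b + 49c + 7d + e = 1893
  4096a + 512b + 64c + 8d + e = 3371
  6561a + 729b + 81c + 9d + e = 5565
Solving the system yields a = 1, b = -1, c = -3, d = -3, e = 3.
So h(x) = x^4 - x^3 - 3x^2 - 3x + 3.
Then h(4) = 135.

135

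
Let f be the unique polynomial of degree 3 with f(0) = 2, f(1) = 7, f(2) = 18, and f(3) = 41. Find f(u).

f(u) = u^3 + 4u + 2

Using the Lagrange interpolation formula with nodes 0, 1, 2, 3:
  L_0(u) = (u - 1)(u - 2)(u - 3) / -6
  L_1(u) = u(u - 2)(u - 3) / 2
  L_2(u) = u(u - 1)(u - 3) / -2
  L_3(u) = u(u - 1)(u - 2) / 6
Then f(u) = 2·L_0(u) + 7·L_1(u) + 18·L_2(u) + 41·L_3(u).
Expanding and collecting terms gives f(u) = u^3 + 4u + 2.
Check: f(3) = 41. ✓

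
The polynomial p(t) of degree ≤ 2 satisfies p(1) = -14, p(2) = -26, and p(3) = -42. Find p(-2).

-2

Using the Lagrange interpolation formula with nodes 1, 2, 3:
  L_0(t) = (t - 2)(t - 3) / 2
  L_1(t) = (t - 1)(t - 3) / -1
  L_2(t) = (t - 1)(t - 2) / 2
Then p(t) = -14·L_0(t) - 26·L_1(t) - 42·L_2(t).
Expanding and collecting terms gives p(t) = -2t^2 - 6t - 6.
Evaluating at t = -2: p(-2) = -2.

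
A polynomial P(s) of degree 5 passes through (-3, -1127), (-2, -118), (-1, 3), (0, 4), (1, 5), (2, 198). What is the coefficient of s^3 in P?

Write P(s) = as^5 + bs^4 + cs^3 + ds^2 + es + k. Substituting each data point gives a linear system:
  -243a + 81b - 27c + 9d - 3e + k = -1127
  -32a + 16b - 8c + 4d - 2e + k = -118
  -a + b - c + d - e + k = 3
  k = 4
  a + b + c + d + e + k = 5
  32a + 16b + 8c + 4d + 2e + k = 198
Solving the system yields a = 6, b = 3, c = -4, d = -3, e = -1, k = 4.
So P(s) = 6s^5 + 3s^4 - 4s^3 - 3s^2 - s + 4.
The coefficient of s^3 is -4.

-4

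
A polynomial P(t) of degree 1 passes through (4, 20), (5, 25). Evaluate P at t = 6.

Write P(t) = at + b. Substituting each data point gives a linear system:
  4a + b = 20
  5a + b = 25
Solving the system yields a = 5, b = 0.
So P(t) = 5t.
Then P(6) = 30.

30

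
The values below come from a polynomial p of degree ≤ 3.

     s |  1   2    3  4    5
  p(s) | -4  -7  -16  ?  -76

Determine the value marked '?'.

-37

The 4 known points determine the degree-3 polynomial uniquely.
Write p(s) = as^3 + bs^2 + cs + d. Substituting each data point gives a linear system:
  a + b + c + d = -4
  8a + 4b + 2c + d = -7
  27a + 9b + 3c + d = -16
  125a + 25b + 5c + d = -76
Solving the system yields a = -1, b = 3, c = -5, d = -1.
So p(s) = -s^3 + 3s^2 - 5s - 1.
Then p(4) = -37.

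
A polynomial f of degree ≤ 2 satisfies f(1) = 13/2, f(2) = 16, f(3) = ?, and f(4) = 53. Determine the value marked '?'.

63/2

The 3 known points determine the degree-2 polynomial uniquely.
Write f(t) = at^2 + bt + c. Substituting each data point gives a linear system:
  a + b + c = 13/2
  4a + 2b + c = 16
  16a + 4b + c = 53
Solving the system yields a = 3, b = 1/2, c = 3.
So f(t) = 3t^2 + (1/2)t + 3.
Then f(3) = 63/2.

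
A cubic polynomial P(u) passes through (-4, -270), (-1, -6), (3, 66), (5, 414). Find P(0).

Write P(u) = au^3 + bu^2 + cu + d. Substituting each data point gives a linear system:
  -64a + 16b - 4c + d = -270
  -a + b - c + d = -6
  27a + 9b + 3c + d = 66
  125a + 25b + 5c + d = 414
Solving the system yields a = 4, b = -2, c = -6, d = -6.
So P(u) = 4u^3 - 2u^2 - 6u - 6.
Then P(0) = -6.

-6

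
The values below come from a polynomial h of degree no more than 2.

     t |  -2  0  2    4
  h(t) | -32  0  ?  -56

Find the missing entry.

On equispaced nodes a degree-2 polynomial has vanishing third forward difference, so
  - h(-2) + 3·h(0) - 3·h(2) + h(4) = 0.
Substituting the known values and solving for h(2):
  -3·h(2) = 24
  h(2) = -8.

-8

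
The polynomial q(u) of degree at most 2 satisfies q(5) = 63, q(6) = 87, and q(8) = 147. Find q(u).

q(u) = 2u^2 + 2u + 3

Using the Lagrange interpolation formula with nodes 5, 6, 8:
  L_0(u) = (u - 6)(u - 8) / 3
  L_1(u) = (u - 5)(u - 8) / -2
  L_2(u) = (u - 5)(u - 6) / 6
Then q(u) = 63·L_0(u) + 87·L_1(u) + 147·L_2(u).
Expanding and collecting terms gives q(u) = 2u² + 2u + 3.
Check: q(8) = 147. ✓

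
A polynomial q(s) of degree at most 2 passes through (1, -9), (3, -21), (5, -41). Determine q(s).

Write q(s) = as^2 + bs + c. Substituting each data point gives a linear system:
  a + b + c = -9
  9a + 3b + c = -21
  25a + 5b + c = -41
Solving the system yields a = -1, b = -2, c = -6.
So q(s) = -s^2 - 2s - 6.
Check: q(1) = -9. ✓

q(s) = -s^2 - 2s - 6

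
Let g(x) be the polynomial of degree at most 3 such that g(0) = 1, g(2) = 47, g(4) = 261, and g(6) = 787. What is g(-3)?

Write g(x) = ax^3 + bx^2 + cx + d. Substituting each data point gives a linear system:
  d = 1
  8a + 4b + 2c + d = 47
  64a + 16b + 4c + d = 261
  216a + 36b + 6c + d = 787
Solving the system yields a = 3, b = 3, c = 5, d = 1.
So g(x) = 3x³ + 3x² + 5x + 1.
Then g(-3) = -68.

-68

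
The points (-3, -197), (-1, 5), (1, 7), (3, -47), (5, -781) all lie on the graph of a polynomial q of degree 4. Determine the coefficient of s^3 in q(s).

3

Write q(s) = as^4 + bs^3 + cs^2 + ds + e. Substituting each data point gives a linear system:
  81a - 27b + 9c - 3d + e = -197
  a - b + c - d + e = 5
  a + b + c + d + e = 7
  81a + 27b + 9c + 3d + e = -47
  625a + 125b + 25c + 5d + e = -781
Solving the system yields a = -2, b = 3, c = 4, d = -2, e = 4.
So q(s) = -2s⁴ + 3s³ + 4s² - 2s + 4.
The coefficient of s^3 is 3.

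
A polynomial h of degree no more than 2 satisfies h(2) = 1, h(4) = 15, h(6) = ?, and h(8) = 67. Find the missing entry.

37

The 3 known points determine the degree-2 polynomial uniquely.
Write h(n) = an^2 + bn + c. Substituting each data point gives a linear system:
  4a + 2b + c = 1
  16a + 4b + c = 15
  64a + 8b + c = 67
Solving the system yields a = 1, b = 1, c = -5.
So h(n) = n^2 + n - 5.
Then h(6) = 37.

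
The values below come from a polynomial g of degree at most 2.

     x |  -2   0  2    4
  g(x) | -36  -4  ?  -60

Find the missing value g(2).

On equispaced nodes a degree-2 polynomial has vanishing third forward difference, so
  - g(-2) + 3·g(0) - 3·g(2) + g(4) = 0.
Substituting the known values and solving for g(2):
  -3·g(2) = 36
  g(2) = -12.

-12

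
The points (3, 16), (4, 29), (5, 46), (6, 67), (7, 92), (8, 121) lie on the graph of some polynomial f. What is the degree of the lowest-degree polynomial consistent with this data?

Forward differences of the values at s = 3, 4, 5, 6, 7, 8:
  f  : 16  29  46  67  92  121
  Δ  : 13  17  21  25  29
  Δ^2: 4  4  4  4
  Δ^3: 0  0  0
  Δ^4: 0  0
  Δ^5: 0
The second differences are constant (4) and nonzero, while all higher differences vanish, so the minimal degree is 2.

2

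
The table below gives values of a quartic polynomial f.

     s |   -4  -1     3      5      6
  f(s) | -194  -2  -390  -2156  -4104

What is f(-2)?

0

Using the Lagrange interpolation formula with nodes -4, -1, 3, 5, 6:
  L_0(s) = (s + 1)(s - 3)(s - 5)(s - 6) / 1890
  L_1(s) = (s + 4)(s - 3)(s - 5)(s - 6) / -504
  L_2(s) = (s + 4)(s + 1)(s - 5)(s - 6) / 168
  L_3(s) = (s + 4)(s + 1)(s - 3)(s - 6) / -108
  L_4(s) = (s + 4)(s + 1)(s - 3)(s - 5) / 210
Then f(s) = -194·L_0(s) - 2·L_1(s) - 390·L_2(s) - 2156·L_3(s) - 4104·L_4(s).
Expanding and collecting terms gives f(s) = -2s^4 - 6s^3 - 5s^2 - 5s - 6.
Evaluating at s = -2: f(-2) = 0.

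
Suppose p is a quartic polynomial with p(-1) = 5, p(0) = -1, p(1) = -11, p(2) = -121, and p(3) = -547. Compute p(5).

Write p(t) = at^4 + bt^3 + ct^2 + dt + e. Substituting each data point gives a linear system:
  a - b + c - d + e = 5
  e = -1
  a + b + c + d + e = -11
  16a + 8b + 4c + 2d + e = -121
  81a + 27b + 9c + 3d + e = -547
Solving the system yields a = -5, b = -6, c = 3, d = -2, e = -1.
So p(t) = -5t⁴ - 6t³ + 3t² - 2t - 1.
Then p(5) = -3811.

-3811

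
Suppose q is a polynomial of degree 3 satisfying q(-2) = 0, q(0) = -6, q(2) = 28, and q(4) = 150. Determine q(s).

Using the Lagrange interpolation formula with nodes -2, 0, 2, 4:
  L_0(s) = s(s - 2)(s - 4) / -48
  L_1(s) = (s + 2)(s - 2)(s - 4) / 16
  L_2(s) = (s + 2)s(s - 4) / -16
  L_3(s) = (s + 2)s(s - 2) / 48
Then q(s) = 0·L_0(s) - 6·L_1(s) + 28·L_2(s) + 150·L_3(s).
Expanding and collecting terms gives q(s) = s^3 + 5s^2 + 3s - 6.
Check: q(0) = -6. ✓

q(s) = s^3 + 5s^2 + 3s - 6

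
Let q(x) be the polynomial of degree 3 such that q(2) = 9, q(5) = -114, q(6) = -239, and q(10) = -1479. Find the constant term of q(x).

1

Write q(x) = ax^3 + bx^2 + cx + d. Substituting each data point gives a linear system:
  8a + 4b + 2c + d = 9
  125a + 25b + 5c + d = -114
  216a + 36b + 6c + d = -239
  1000a + 100b + 10c + d = -1479
Solving the system yields a = -2, b = 5, c = 2, d = 1.
So q(x) = -2x^3 + 5x^2 + 2x + 1.
The constant term is 1.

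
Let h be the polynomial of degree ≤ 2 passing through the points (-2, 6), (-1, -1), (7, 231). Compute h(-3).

21

Using the Lagrange interpolation formula with nodes -2, -1, 7:
  L_0(t) = (t + 1)(t - 7) / 9
  L_1(t) = (t + 2)(t - 7) / -8
  L_2(t) = (t + 2)(t + 1) / 72
Then h(t) = 6·L_0(t) - 1·L_1(t) + 231·L_2(t).
Expanding and collecting terms gives h(t) = 4t^2 + 5t.
Evaluating at t = -3: h(-3) = 21.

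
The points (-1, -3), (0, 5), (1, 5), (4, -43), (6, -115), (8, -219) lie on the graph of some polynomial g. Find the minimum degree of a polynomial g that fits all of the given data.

2

Divided differences on the nodes -1, 0, 1, 4, 6, 8:
  order 0: -3  5  5  -43  -115  -219
  order 1: 8  0  -16  -36  -52
  order 2: -4  -4  -4  -4
  order 3: 0  0  0
  order 4: 0  0
  order 5: 0
The order-2 divided differences are all -4 (nonzero) and every higher order vanishes, so the data lies on a polynomial of degree exactly 2.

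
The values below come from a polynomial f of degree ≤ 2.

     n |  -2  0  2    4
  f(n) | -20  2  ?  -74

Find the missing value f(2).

-16

The 3 known points determine the degree-2 polynomial uniquely.
Write f(n) = an^2 + bn + c. Substituting each data point gives a linear system:
  4a - 2b + c = -20
  c = 2
  16a + 4b + c = -74
Solving the system yields a = -5, b = 1, c = 2.
So f(n) = -5n² + n + 2.
Then f(2) = -16.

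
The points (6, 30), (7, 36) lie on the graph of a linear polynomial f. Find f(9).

48

Write f(n) = an + b. Substituting each data point gives a linear system:
  6a + b = 30
  7a + b = 36
Solving the system yields a = 6, b = -6.
So f(n) = 6n - 6.
Then f(9) = 48.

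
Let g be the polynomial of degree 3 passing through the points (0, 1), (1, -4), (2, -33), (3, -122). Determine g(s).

g(s) = -6s^3 + 6s^2 - 5s + 1

Using the Lagrange interpolation formula with nodes 0, 1, 2, 3:
  L_0(s) = (s - 1)(s - 2)(s - 3) / -6
  L_1(s) = s(s - 2)(s - 3) / 2
  L_2(s) = s(s - 1)(s - 3) / -2
  L_3(s) = s(s - 1)(s - 2) / 6
Then g(s) = 1·L_0(s) - 4·L_1(s) - 33·L_2(s) - 122·L_3(s).
Expanding and collecting terms gives g(s) = -6s³ + 6s² - 5s + 1.
Check: g(3) = -122. ✓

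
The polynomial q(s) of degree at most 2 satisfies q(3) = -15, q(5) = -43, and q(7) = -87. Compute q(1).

-3

Write q(s) = as^2 + bs + c. Substituting each data point gives a linear system:
  9a + 3b + c = -15
  25a + 5b + c = -43
  49a + 7b + c = -87
Solving the system yields a = -2, b = 2, c = -3.
So q(s) = -2s² + 2s - 3.
Then q(1) = -3.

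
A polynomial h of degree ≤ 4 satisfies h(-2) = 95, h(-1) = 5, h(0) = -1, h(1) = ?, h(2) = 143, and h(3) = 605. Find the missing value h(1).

On equispaced nodes a degree-4 polynomial has vanishing fifth forward difference, so
  - h(-2) + 5·h(-1) - 10·h(0) + 10·h(1) - 5·h(2) + h(3) = 0.
Substituting the known values and solving for h(1):
  10·h(1) = 170
  h(1) = 17.

17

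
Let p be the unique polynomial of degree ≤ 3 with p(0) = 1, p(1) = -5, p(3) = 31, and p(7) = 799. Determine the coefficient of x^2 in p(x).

Write p(x) = ax^3 + bx^2 + cx + d. Substituting each data point gives a linear system:
  d = 1
  a + b + c + d = -5
  27a + 9b + 3c + d = 31
  343a + 49b + 7c + d = 799
Solving the system yields a = 3, b = -4, c = -5, d = 1.
So p(x) = 3x^3 - 4x^2 - 5x + 1.
The coefficient of x^2 is -4.

-4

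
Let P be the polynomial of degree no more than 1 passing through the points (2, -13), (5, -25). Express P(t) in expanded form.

P(t) = -4t - 5

Write P(t) = at + b. Substituting each data point gives a linear system:
  2a + b = -13
  5a + b = -25
Solving the system yields a = -4, b = -5.
So P(t) = -4t - 5.
Check: P(5) = -25. ✓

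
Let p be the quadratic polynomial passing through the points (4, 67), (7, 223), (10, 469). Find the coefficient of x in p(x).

Write p(x) = ax^2 + bx + c. Substituting each data point gives a linear system:
  16a + 4b + c = 67
  49a + 7b + c = 223
  100a + 10b + c = 469
Solving the system yields a = 5, b = -3, c = -1.
So p(x) = 5x^2 - 3x - 1.
The coefficient of x is -3.

-3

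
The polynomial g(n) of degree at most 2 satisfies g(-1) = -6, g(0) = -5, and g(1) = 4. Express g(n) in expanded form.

Write g(n) = an^2 + bn + c. Substituting each data point gives a linear system:
  a - b + c = -6
  c = -5
  a + b + c = 4
Solving the system yields a = 4, b = 5, c = -5.
So g(n) = 4n^2 + 5n - 5.
Check: g(0) = -5. ✓

g(n) = 4n^2 + 5n - 5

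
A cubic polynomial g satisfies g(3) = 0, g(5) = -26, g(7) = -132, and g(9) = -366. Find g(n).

Write g(n) = an^3 + bn^2 + cn + d. Substituting each data point gives a linear system:
  27a + 9b + 3c + d = 0
  125a + 25b + 5c + d = -26
  343a + 49b + 7c + d = -132
  729a + 81b + 9c + d = -366
Solving the system yields a = -1, b = 5, c = -4, d = -6.
So g(n) = -n^3 + 5n^2 - 4n - 6.
Check: g(7) = -132. ✓

g(n) = -n^3 + 5n^2 - 4n - 6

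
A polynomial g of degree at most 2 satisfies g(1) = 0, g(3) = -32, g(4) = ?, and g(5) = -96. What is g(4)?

-60

The 3 known points determine the degree-2 polynomial uniquely.
Write g(x) = ax^2 + bx + c. Substituting each data point gives a linear system:
  a + b + c = 0
  9a + 3b + c = -32
  25a + 5b + c = -96
Solving the system yields a = -4, b = 0, c = 4.
So g(x) = -4x² + 4.
Then g(4) = -60.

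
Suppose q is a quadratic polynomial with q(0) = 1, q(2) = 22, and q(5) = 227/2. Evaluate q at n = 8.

277

Using the Lagrange interpolation formula with nodes 0, 2, 5:
  L_0(n) = (n - 2)(n - 5) / 10
  L_1(n) = n(n - 5) / -6
  L_2(n) = n(n - 2) / 15
Then q(n) = 1·L_0(n) + 22·L_1(n) + 227/2·L_2(n).
Expanding and collecting terms gives q(n) = 4n^2 + (5/2)n + 1.
Evaluating at n = 8: q(8) = 277.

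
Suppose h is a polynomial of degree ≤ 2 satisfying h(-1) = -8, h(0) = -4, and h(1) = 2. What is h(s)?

h(s) = s^2 + 5s - 4

Using the Lagrange interpolation formula with nodes -1, 0, 1:
  L_0(s) = s(s - 1) / 2
  L_1(s) = (s + 1)(s - 1) / -1
  L_2(s) = (s + 1)s / 2
Then h(s) = -8·L_0(s) - 4·L_1(s) + 2·L_2(s).
Expanding and collecting terms gives h(s) = s^2 + 5s - 4.
Check: h(1) = 2. ✓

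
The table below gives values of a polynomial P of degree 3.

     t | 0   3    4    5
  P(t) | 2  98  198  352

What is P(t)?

Write P(t) = at^3 + bt^2 + ct + d. Substituting each data point gives a linear system:
  d = 2
  27a + 9b + 3c + d = 98
  64a + 16b + 4c + d = 198
  125a + 25b + 5c + d = 352
Solving the system yields a = 2, b = 3, c = 5, d = 2.
So P(t) = 2t^3 + 3t^2 + 5t + 2.
Check: P(3) = 98. ✓

P(t) = 2t^3 + 3t^2 + 5t + 2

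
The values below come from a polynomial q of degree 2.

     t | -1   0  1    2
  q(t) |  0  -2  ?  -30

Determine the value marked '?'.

-12

The 3 known points determine the degree-2 polynomial uniquely.
Write q(t) = at^2 + bt + c. Substituting each data point gives a linear system:
  a - b + c = 0
  c = -2
  4a + 2b + c = -30
Solving the system yields a = -4, b = -6, c = -2.
So q(t) = -4t^2 - 6t - 2.
Then q(1) = -12.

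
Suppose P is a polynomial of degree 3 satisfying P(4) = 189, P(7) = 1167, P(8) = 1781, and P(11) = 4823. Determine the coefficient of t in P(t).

Write P(t) = at^3 + bt^2 + ct + d. Substituting each data point gives a linear system:
  64a + 16b + 4c + d = 189
  343a + 49b + 7c + d = 1167
  512a + 64b + 8c + d = 1781
  1331a + 121b + 11c + d = 4823
Solving the system yields a = 4, b = -4, c = -2, d = 5.
So P(t) = 4t³ - 4t² - 2t + 5.
The coefficient of t is -2.

-2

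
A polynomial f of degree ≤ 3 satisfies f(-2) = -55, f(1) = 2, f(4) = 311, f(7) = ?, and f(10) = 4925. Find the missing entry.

1682

On equispaced nodes a degree-3 polynomial has vanishing fourth forward difference, so
  f(-2) - 4·f(1) + 6·f(4) - 4·f(7) + f(10) = 0.
Substituting the known values and solving for f(7):
  -4·f(7) = -6728
  f(7) = 1682.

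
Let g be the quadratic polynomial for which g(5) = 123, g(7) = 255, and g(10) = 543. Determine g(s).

Write g(s) = as^2 + bs + c. Substituting each data point gives a linear system:
  25a + 5b + c = 123
  49a + 7b + c = 255
  100a + 10b + c = 543
Solving the system yields a = 6, b = -6, c = 3.
So g(s) = 6s^2 - 6s + 3.
Check: g(10) = 543. ✓

g(s) = 6s^2 - 6s + 3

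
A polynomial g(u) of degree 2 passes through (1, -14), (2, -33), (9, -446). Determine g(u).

g(u) = -5u^2 - 4u - 5

Using the Lagrange interpolation formula with nodes 1, 2, 9:
  L_0(u) = (u - 2)(u - 9) / 8
  L_1(u) = (u - 1)(u - 9) / -7
  L_2(u) = (u - 1)(u - 2) / 56
Then g(u) = -14·L_0(u) - 33·L_1(u) - 446·L_2(u).
Expanding and collecting terms gives g(u) = -5u² - 4u - 5.
Check: g(2) = -33. ✓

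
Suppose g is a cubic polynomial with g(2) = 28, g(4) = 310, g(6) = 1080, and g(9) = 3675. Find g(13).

11083

Write g(t) = at^3 + bt^2 + ct + d. Substituting each data point gives a linear system:
  8a + 4b + 2c + d = 28
  64a + 16b + 4c + d = 310
  216a + 36b + 6c + d = 1080
  729a + 81b + 9c + d = 3675
Solving the system yields a = 5, b = 1, c = -5, d = -6.
So g(t) = 5t³ + t² - 5t - 6.
Then g(13) = 11083.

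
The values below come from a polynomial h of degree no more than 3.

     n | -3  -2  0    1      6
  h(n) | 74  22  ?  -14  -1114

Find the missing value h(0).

The 4 known points determine the degree-3 polynomial uniquely.
Write h(n) = an^3 + bn^2 + cn + d. Substituting each data point gives a linear system:
  -27a + 9b - 3c + d = 74
  -8a + 4b - 2c + d = 22
  a + b + c + d = -14
  216a + 36b + 6c + d = -1114
Solving the system yields a = -4, b = -6, c = -6, d = 2.
So h(n) = -4n^3 - 6n^2 - 6n + 2.
Then h(0) = 2.

2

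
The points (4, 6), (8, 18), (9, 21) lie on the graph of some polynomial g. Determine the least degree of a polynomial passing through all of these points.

Divided differences on the nodes 4, 8, 9:
  order 0: 6  18  21
  order 1: 3  3
  order 2: 0
The order-1 divided differences are all 3 (nonzero) and every higher order vanishes, so the data lies on a polynomial of degree exactly 1.

1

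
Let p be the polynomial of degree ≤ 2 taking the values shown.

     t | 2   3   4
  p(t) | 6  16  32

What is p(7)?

116

Forward differences of the values at t = 2, 3, 4:
  p  : 6  16  32
  Δ  : 10  16
  Δ^2: 6
The second differences are constant, confirming degree 2.
Interpolating (Newton forward form) and evaluating at t = 7 gives p(7) = 116.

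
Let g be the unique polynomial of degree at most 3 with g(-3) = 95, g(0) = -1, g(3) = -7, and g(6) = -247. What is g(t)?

Write g(t) = at^3 + bt^2 + ct + d. Substituting each data point gives a linear system:
  -27a + 9b - 3c + d = 95
  d = -1
  27a + 9b + 3c + d = -7
  216a + 36b + 6c + d = -247
Solving the system yields a = -2, b = 5, c = 1, d = -1.
So g(t) = -2t³ + 5t² + t - 1.
Check: g(3) = -7. ✓

g(t) = -2t^3 + 5t^2 + t - 1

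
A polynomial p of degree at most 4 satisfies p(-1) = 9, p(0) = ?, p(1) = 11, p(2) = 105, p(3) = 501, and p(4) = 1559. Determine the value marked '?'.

The 5 known points determine the degree-4 polynomial uniquely.
Write p(t) = at^4 + bt^3 + ct^2 + dt + e. Substituting each data point gives a linear system:
  a - b + c - d + e = 9
  a + b + c + d + e = 11
  16a + 8b + 4c + 2d + e = 105
  81a + 27b + 9c + 3d + e = 501
  256a + 64b + 16c + 4d + e = 1559
Solving the system yields a = 6, b = 0, c = 1, d = 1, e = 3.
So p(t) = 6t⁴ + t² + t + 3.
Then p(0) = 3.

3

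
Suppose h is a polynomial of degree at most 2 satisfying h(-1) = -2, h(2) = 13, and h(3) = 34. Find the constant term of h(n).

Write h(n) = an^2 + bn + c. Substituting each data point gives a linear system:
  a - b + c = -2
  4a + 2b + c = 13
  9a + 3b + c = 34
Solving the system yields a = 4, b = 1, c = -5.
So h(n) = 4n^2 + n - 5.
The constant term is -5.

-5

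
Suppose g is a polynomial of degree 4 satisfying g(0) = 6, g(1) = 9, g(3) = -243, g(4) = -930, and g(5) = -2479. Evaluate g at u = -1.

Using the Lagrange interpolation formula with nodes 0, 1, 3, 4, 5:
  L_0(u) = (u - 1)(u - 3)(u - 4)(u - 5) / 60
  L_1(u) = u(u - 3)(u - 4)(u - 5) / -24
  L_2(u) = u(u - 1)(u - 4)(u - 5) / 12
  L_3(u) = u(u - 1)(u - 3)(u - 5) / -12
  L_4(u) = u(u - 1)(u - 3)(u - 4) / 40
Then g(u) = 6·L_0(u) + 9·L_1(u) - 243·L_2(u) - 930·L_3(u) - 2479·L_4(u).
Expanding and collecting terms gives g(u) = -5u⁴ + 4u³ + 6u² - 2u + 6.
Evaluating at u = -1: g(-1) = 5.

5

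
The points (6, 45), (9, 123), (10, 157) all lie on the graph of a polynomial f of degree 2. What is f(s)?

Write f(s) = as^2 + bs + c. Substituting each data point gives a linear system:
  36a + 6b + c = 45
  81a + 9b + c = 123
  100a + 10b + c = 157
Solving the system yields a = 2, b = -4, c = -3.
So f(s) = 2s² - 4s - 3.
Check: f(9) = 123. ✓

f(s) = 2s^2 - 4s - 3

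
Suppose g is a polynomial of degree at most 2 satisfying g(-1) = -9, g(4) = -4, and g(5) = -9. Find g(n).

Write g(n) = an^2 + bn + c. Substituting each data point gives a linear system:
  a - b + c = -9
  16a + 4b + c = -4
  25a + 5b + c = -9
Solving the system yields a = -1, b = 4, c = -4.
So g(n) = -n^2 + 4n - 4.
Check: g(5) = -9. ✓

g(n) = -n^2 + 4n - 4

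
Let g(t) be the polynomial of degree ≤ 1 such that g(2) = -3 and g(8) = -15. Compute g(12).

Write g(t) = at + b. Substituting each data point gives a linear system:
  2a + b = -3
  8a + b = -15
Solving the system yields a = -2, b = 1.
So g(t) = -2t + 1.
Then g(12) = -23.

-23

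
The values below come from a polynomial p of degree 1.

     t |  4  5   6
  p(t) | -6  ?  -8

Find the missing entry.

The 2 known points determine the degree-1 polynomial uniquely.
Write p(t) = at + b. Substituting each data point gives a linear system:
  4a + b = -6
  6a + b = -8
Solving the system yields a = -1, b = -2.
So p(t) = -t - 2.
Then p(5) = -7.

-7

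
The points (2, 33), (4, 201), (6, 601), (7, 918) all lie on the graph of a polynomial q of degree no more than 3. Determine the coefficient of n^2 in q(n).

5

Write q(n) = an^3 + bn^2 + cn + d. Substituting each data point gives a linear system:
  8a + 4b + 2c + d = 33
  64a + 16b + 4c + d = 201
  216a + 36b + 6c + d = 601
  343a + 49b + 7c + d = 918
Solving the system yields a = 2, b = 5, c = -2, d = 1.
So q(n) = 2n^3 + 5n^2 - 2n + 1.
The coefficient of n^2 is 5.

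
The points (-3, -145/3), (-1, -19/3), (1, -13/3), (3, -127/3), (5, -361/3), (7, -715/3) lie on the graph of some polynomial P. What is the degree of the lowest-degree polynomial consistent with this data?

2

Forward differences of the values at x = -3, -1, 1, 3, 5, 7:
  P  : -145/3  -19/3  -13/3  -127/3  -361/3  -715/3
  Δ  : 42  2  -38  -78  -118
  Δ^2: -40  -40  -40  -40
  Δ^3: 0  0  0
  Δ^4: 0  0
  Δ^5: 0
The second differences are constant (-40) and nonzero, while all higher differences vanish, so the minimal degree is 2.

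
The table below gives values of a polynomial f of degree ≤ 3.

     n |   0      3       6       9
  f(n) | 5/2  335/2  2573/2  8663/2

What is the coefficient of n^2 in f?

-1

Write f(n) = an^3 + bn^2 + cn + d. Substituting each data point gives a linear system:
  d = 5/2
  27a + 9b + 3c + d = 335/2
  216a + 36b + 6c + d = 2573/2
  729a + 81b + 9c + d = 8663/2
Solving the system yields a = 6, b = -1, c = 4, d = 5/2.
So f(n) = 6n^3 - n^2 + 4n + 5/2.
The coefficient of n^2 is -1.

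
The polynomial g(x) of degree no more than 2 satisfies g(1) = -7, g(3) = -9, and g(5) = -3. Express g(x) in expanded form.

Write g(x) = ax^2 + bx + c. Substituting each data point gives a linear system:
  a + b + c = -7
  9a + 3b + c = -9
  25a + 5b + c = -3
Solving the system yields a = 1, b = -5, c = -3.
So g(x) = x² - 5x - 3.
Check: g(3) = -9. ✓

g(x) = x^2 - 5x - 3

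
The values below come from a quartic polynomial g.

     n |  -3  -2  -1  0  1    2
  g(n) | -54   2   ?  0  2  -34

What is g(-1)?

On equispaced nodes a degree-4 polynomial has vanishing fifth forward difference, so
  - g(-3) + 5·g(-2) - 10·g(-1) + 10·g(0) - 5·g(1) + g(2) = 0.
Substituting the known values and solving for g(-1):
  -10·g(-1) = -20
  g(-1) = 2.

2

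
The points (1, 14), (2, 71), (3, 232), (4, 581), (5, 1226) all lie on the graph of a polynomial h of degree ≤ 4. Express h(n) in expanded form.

h(n) = n^4 + 4n^3 + 3n^2 + 5n + 1

Write h(n) = an^4 + bn^3 + cn^2 + dn + e. Substituting each data point gives a linear system:
  a + b + c + d + e = 14
  16a + 8b + 4c + 2d + e = 71
  81a + 27b + 9c + 3d + e = 232
  256a + 64b + 16c + 4d + e = 581
  625a + 125b + 25c + 5d + e = 1226
Solving the system yields a = 1, b = 4, c = 3, d = 5, e = 1.
So h(n) = n^4 + 4n^3 + 3n^2 + 5n + 1.
Check: h(4) = 581. ✓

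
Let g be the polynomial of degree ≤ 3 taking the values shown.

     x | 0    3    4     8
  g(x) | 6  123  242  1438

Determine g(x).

g(x) = 2x^3 + 6x^2 + 3x + 6

Using the Lagrange interpolation formula with nodes 0, 3, 4, 8:
  L_0(x) = (x - 3)(x - 4)(x - 8) / -96
  L_1(x) = x(x - 4)(x - 8) / 15
  L_2(x) = x(x - 3)(x - 8) / -16
  L_3(x) = x(x - 3)(x - 4) / 160
Then g(x) = 6·L_0(x) + 123·L_1(x) + 242·L_2(x) + 1438·L_3(x).
Expanding and collecting terms gives g(x) = 2x^3 + 6x^2 + 3x + 6.
Check: g(0) = 6. ✓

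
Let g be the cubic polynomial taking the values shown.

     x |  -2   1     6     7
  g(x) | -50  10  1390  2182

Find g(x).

Using the Lagrange interpolation formula with nodes -2, 1, 6, 7:
  L_0(x) = (x - 1)(x - 6)(x - 7) / -216
  L_1(x) = (x + 2)(x - 6)(x - 7) / 90
  L_2(x) = (x + 2)(x - 1)(x - 7) / -40
  L_3(x) = (x + 2)(x - 1)(x - 6) / 54
Then g(x) = -50·L_0(x) + 10·L_1(x) + 1390·L_2(x) + 2182·L_3(x).
Expanding and collecting terms gives g(x) = 6x^3 + 2x^2 + 4x - 2.
Check: g(6) = 1390. ✓

g(x) = 6x^3 + 2x^2 + 4x - 2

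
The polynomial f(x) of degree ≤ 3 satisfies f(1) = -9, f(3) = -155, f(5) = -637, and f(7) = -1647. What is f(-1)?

Using the Lagrange interpolation formula with nodes 1, 3, 5, 7:
  L_0(x) = (x - 3)(x - 5)(x - 7) / -48
  L_1(x) = (x - 1)(x - 5)(x - 7) / 16
  L_2(x) = (x - 1)(x - 3)(x - 7) / -16
  L_3(x) = (x - 1)(x - 3)(x - 5) / 48
Then f(x) = -9·L_0(x) - 155·L_1(x) - 637·L_2(x) - 1647·L_3(x).
Expanding and collecting terms gives f(x) = -4x^3 - 6x^2 + 3x - 2.
Evaluating at x = -1: f(-1) = -7.

-7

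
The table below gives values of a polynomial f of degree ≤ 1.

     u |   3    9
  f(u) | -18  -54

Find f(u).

Using the Lagrange interpolation formula with nodes 3, 9:
  L_0(u) = (u - 9) / -6
  L_1(u) = (u - 3) / 6
Then f(u) = -18·L_0(u) - 54·L_1(u).
Expanding and collecting terms gives f(u) = -6u.
Check: f(3) = -18. ✓

f(u) = -6u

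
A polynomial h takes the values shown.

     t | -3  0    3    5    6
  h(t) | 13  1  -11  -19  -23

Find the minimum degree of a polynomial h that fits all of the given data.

1

Divided differences on the nodes -3, 0, 3, 5, 6:
  order 0: 13  1  -11  -19  -23
  order 1: -4  -4  -4  -4
  order 2: 0  0  0
  order 3: 0  0
  order 4: 0
The order-1 divided differences are all -4 (nonzero) and every higher order vanishes, so the data lies on a polynomial of degree exactly 1.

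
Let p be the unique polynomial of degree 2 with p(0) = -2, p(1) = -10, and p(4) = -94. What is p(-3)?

Using the Lagrange interpolation formula with nodes 0, 1, 4:
  L_0(n) = (n - 1)(n - 4) / 4
  L_1(n) = n(n - 4) / -3
  L_2(n) = n(n - 1) / 12
Then p(n) = -2·L_0(n) - 10·L_1(n) - 94·L_2(n).
Expanding and collecting terms gives p(n) = -5n^2 - 3n - 2.
Evaluating at n = -3: p(-3) = -38.

-38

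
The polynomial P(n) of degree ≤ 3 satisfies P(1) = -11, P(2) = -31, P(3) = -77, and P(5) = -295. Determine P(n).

P(n) = -2n^3 - n^2 - 3n - 5

Using the Lagrange interpolation formula with nodes 1, 2, 3, 5:
  L_0(n) = (n - 2)(n - 3)(n - 5) / -8
  L_1(n) = (n - 1)(n - 3)(n - 5) / 3
  L_2(n) = (n - 1)(n - 2)(n - 5) / -4
  L_3(n) = (n - 1)(n - 2)(n - 3) / 24
Then P(n) = -11·L_0(n) - 31·L_1(n) - 77·L_2(n) - 295·L_3(n).
Expanding and collecting terms gives P(n) = -2n^3 - n^2 - 3n - 5.
Check: P(1) = -11. ✓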